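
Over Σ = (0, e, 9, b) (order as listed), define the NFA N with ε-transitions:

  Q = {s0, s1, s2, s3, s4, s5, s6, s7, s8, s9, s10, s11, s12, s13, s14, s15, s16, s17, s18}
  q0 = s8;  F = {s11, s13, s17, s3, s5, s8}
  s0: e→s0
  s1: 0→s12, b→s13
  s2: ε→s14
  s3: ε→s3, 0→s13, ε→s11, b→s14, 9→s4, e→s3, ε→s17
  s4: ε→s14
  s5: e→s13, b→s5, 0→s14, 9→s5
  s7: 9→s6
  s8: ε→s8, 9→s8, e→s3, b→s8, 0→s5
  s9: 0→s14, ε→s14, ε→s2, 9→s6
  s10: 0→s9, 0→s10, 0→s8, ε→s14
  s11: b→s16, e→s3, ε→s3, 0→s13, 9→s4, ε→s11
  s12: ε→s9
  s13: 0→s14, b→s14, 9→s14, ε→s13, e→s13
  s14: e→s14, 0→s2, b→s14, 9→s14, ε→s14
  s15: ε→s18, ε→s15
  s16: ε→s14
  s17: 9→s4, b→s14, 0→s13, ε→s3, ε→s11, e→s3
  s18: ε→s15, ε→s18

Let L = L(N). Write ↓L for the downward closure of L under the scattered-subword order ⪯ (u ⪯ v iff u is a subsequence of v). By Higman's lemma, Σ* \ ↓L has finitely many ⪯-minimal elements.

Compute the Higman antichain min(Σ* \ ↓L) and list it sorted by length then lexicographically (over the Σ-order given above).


A = [00, e9, eb].

|Q|=19, |F|=6, |δ|=58 (21 ε).
min D↑ (5 st, q0=0, F={3}): 0:0→1,e→2,9→0,b→0 1:0→3,e→4,9→1,b→1 2:0→4,e→2,9→3,b→3 3:0→3,e→3,9→3,b→3 4:0→3,e→4,9→3,b→3 (ε-aug+det+¬).
'00': |S_i|=[10, 4, 2] end={s14,s2} — reject; 2/2 del acc.
'e9': |S_i|=[10, 8, 3] end={s14,s2,s4} ∉↓L; 2/2 single-dels accept.
'eb': |S_i|=[10, 8, 3] end={s14,s16,s2} rej; 2/2 single-dels accept.
3 minimals (antichain).


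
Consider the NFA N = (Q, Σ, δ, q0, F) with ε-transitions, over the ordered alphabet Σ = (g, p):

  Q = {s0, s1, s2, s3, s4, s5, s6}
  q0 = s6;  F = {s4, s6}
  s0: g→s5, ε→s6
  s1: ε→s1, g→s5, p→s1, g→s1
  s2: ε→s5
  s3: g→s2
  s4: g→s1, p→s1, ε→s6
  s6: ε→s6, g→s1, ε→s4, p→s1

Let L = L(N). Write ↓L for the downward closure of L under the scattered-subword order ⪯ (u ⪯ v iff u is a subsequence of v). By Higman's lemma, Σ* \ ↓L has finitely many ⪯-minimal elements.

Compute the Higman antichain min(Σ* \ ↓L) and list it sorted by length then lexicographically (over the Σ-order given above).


Antichain: [g, p].

|Q|=7, |F|=2, |δ|=15 (6 ε).
min D↑ (2 st, q0=0, F={1}): 0:g→1,p→1 1:g→1,p→1.
'g': N↓-sim [4, 2] end={s1,s5} — reject; 1/1 del acc.
'p': run [4, 2] end={s1,s5} ∉↓L; 1/1 deletions ∈↓L.
2 words, ⪯-incomp.


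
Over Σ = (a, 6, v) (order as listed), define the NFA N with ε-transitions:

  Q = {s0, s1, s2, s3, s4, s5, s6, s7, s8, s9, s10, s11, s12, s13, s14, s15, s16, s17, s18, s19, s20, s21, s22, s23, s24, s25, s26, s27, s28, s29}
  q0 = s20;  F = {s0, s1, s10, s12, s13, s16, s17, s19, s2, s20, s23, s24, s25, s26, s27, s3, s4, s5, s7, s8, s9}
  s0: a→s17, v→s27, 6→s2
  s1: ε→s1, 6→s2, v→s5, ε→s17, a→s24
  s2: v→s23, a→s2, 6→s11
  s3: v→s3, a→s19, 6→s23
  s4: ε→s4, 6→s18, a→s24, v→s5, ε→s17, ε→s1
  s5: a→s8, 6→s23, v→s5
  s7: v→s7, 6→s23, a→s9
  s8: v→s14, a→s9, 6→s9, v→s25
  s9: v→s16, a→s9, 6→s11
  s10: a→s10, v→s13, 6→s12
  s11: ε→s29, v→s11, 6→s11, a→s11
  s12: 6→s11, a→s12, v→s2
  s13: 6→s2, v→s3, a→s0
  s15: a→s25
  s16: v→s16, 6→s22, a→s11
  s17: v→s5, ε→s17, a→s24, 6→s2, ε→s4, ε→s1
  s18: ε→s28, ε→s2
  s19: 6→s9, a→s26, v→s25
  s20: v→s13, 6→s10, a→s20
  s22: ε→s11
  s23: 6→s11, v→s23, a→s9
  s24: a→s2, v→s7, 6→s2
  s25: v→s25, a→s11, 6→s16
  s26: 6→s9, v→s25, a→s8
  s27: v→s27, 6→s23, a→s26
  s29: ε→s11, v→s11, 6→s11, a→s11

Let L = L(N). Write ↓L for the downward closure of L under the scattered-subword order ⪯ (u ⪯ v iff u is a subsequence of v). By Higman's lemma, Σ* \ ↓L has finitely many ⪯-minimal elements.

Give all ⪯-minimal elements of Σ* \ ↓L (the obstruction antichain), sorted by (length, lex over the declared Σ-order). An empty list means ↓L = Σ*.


Antichain: [666, v66, vvava, vaaaa6].

|Q|=30, |F|=21, |δ|=84 (13 ε).
min D↑ (20 st, q0=0, F={7}): 0:a→0,6→1,v→2 1:a→1,6→3,v→2 2:a→4,6→5,v→6 3:a→3,6→7,v→5 4:a→8,6→5,v→9 5:a→5,6→7,v→10 6:a→11,6→10,v→6 7:a→7,6→7,v→7 8:a→12,6→5,v→13 9:a→14,6→10,v→9 10:a→15,6→7,v→10 11:a→14,6→15,v→16 12:a→5,6→5,v→17 13:a→18,6→10,v→13 14:a→18,6→15,v→16 15:a→15,6→7,v→19 16:a→7,6→19,v→16 17:a→15,6→10,v→17 18:a→15,6→15,v→16 19:a→7,6→7,v→19.
'666': N↓-sim [27, 26, 10, 3] end={s11,s22,s29} rej; 3/3 single-dels accept.
'v66': N↓-sim [27, 24, 9, 3] end={s11,s22,s29} — reject; 3/3 del acc.
'vvava': N↓-sim [27, 24, 15, 10, 6, 2] end={s11,s29} ∉↓L; 5/5 single-dels accept.
'vaaaa6': run [27, 24, 22, 19, 12, 7, 3] end={s11,s22,s29} rej; 6/6 single-dels accept.
4 words, ⪯-incomp.


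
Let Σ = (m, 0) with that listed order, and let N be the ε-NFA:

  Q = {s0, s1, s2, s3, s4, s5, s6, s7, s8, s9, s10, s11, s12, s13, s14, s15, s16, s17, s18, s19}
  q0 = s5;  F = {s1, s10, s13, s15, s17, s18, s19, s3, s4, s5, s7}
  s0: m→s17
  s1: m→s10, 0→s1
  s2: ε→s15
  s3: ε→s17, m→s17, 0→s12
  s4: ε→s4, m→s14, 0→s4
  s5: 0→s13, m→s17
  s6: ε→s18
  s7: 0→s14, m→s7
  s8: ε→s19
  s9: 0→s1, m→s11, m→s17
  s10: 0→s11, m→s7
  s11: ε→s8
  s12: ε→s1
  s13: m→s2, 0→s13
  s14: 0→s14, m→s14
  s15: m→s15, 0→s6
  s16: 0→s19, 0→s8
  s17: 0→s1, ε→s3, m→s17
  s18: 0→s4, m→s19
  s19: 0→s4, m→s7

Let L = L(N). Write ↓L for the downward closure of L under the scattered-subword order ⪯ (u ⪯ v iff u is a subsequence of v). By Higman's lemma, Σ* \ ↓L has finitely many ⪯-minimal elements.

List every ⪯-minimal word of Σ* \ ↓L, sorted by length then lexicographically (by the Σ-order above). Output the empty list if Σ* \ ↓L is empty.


min(Σ*\↓L) = [m0mm0, 0m00m].

|Q|=20, |F|=11, |δ|=38 (8 ε).
min D↑ (11 st, q0=0, F={10}): 0:m→1,0→2 1:m→1,0→3 2:m→4,0→2 3:m→5,0→3 4:m→4,0→6 5:m→7,0→8 6:m→8,0→9 7:m→7,0→10 8:m→7,0→9 9:m→10,0→9 10:m→10,0→10 [Hopcroft].
'm0mm0': N↓-sim [17, 15, 11, 7, 2, 1] end={s14} ∉↓L; 5/5 single-dels accept.
'0m00m': N↓-sim [17, 14, 11, 8, 2, 1] end={s14} ∉↓L; 5/5 deletions ∈↓L.
2 minimals (antichain).


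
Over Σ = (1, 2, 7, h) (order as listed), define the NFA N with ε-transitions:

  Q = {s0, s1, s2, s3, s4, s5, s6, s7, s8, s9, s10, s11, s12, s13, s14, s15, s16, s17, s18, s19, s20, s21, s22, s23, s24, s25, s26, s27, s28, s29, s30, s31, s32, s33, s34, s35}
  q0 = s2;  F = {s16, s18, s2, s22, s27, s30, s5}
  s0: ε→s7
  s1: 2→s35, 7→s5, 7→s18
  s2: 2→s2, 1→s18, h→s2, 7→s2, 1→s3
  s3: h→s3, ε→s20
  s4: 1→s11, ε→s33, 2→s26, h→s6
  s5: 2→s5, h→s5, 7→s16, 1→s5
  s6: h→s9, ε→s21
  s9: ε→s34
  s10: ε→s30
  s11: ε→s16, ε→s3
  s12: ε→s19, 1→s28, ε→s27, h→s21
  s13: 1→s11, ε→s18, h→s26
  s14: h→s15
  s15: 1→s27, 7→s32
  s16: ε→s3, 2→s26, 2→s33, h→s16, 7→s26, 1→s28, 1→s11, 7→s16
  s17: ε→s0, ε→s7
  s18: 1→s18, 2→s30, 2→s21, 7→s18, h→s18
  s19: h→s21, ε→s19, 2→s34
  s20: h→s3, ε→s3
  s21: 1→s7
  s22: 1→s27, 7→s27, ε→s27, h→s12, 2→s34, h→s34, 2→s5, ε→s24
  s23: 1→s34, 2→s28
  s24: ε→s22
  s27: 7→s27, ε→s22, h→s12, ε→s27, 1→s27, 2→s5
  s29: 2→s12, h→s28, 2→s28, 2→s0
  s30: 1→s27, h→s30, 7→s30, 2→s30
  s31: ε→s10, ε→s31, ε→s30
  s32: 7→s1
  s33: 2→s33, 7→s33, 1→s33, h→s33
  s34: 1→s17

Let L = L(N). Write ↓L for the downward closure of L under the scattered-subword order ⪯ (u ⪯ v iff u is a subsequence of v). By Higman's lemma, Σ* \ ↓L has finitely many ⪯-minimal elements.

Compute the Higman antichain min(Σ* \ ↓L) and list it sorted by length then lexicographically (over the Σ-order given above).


|Q|=36, |F|=7, |δ|=90 (24 ε).
min D↑ (7 st, q0=0, F={6}): 0:1→1,2→0,7→0,h→0 1:1→1,2→2,7→1,h→1 2:1→3,2→2,7→2,h→2 3:1→3,2→4,7→3,h→3 4:1→4,2→4,7→5,h→4 5:1→5,2→6,7→5,h→5 6:1→6,2→6,7→6,h→6 [Hopcroft].
'121272': |S_i|=[21, 20, 19, 18, 12, 7, 2] end={s26,s33} ∉↓L; 6/6 single-dels accept.
1 words, ⪯-incomp.

Antichain: [121272].


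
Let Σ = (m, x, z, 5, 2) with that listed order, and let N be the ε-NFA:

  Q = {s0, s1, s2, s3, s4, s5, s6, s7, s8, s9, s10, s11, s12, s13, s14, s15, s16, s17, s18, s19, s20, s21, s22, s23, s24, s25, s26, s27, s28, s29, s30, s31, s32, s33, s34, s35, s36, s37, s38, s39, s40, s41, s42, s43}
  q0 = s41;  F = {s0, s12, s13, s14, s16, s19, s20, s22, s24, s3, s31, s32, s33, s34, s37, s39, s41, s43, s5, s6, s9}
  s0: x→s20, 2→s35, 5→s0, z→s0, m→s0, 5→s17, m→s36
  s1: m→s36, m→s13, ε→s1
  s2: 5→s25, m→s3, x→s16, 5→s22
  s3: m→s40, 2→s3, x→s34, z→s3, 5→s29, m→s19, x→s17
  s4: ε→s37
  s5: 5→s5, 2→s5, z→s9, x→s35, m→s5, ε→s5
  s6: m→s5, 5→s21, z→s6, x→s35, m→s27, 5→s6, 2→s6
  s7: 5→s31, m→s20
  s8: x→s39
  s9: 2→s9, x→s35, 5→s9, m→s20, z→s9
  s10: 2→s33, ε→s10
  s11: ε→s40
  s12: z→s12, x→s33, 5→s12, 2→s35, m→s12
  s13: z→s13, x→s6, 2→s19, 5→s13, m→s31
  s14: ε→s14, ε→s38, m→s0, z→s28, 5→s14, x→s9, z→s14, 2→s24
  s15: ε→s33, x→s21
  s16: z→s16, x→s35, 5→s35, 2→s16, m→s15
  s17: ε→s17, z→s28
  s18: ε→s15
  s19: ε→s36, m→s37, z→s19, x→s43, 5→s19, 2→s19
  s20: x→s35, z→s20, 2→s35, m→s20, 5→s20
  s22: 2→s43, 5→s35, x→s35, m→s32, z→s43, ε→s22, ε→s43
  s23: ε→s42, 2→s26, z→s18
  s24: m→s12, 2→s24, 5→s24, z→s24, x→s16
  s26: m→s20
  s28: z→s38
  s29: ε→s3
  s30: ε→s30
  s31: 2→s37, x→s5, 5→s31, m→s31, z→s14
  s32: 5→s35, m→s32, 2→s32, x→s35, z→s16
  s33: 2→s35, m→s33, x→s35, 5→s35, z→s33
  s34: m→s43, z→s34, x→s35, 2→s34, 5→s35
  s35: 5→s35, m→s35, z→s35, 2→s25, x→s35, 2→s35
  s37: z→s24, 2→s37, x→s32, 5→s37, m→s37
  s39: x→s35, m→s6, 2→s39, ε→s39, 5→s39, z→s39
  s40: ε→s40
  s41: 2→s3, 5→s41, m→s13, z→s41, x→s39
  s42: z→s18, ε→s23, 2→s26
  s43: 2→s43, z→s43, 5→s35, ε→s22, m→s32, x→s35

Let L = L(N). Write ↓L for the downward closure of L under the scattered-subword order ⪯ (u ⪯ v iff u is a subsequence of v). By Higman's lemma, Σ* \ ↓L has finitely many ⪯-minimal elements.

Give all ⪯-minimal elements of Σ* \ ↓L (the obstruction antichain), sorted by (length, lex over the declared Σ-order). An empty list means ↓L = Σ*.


|Q|=44, |F|=21, |δ|=156 (20 ε).
min D↑ (21 st, q0=0, F={7}): 0:m→1,x→2,z→0,5→0,2→3 1:m→4,x→5,z→1,5→1,2→6 2:m→5,x→7,z→2,5→2,2→2 3:m→6,x→8,z→3,5→3,2→3 4:m→4,x→9,z→10,5→4,2→11 5:m→9,x→7,z→5,5→5,2→5 6:m→11,x→12,z→6,5→6,2→6 7:m→7,x→7,z→7,5→7,2→7 8:m→12,x→7,z→8,5→7,2→8 9:m→9,x→7,z→13,5→9,2→9 10:m→14,x→13,z→10,5→10,2→15 11:m→11,x→16,z→15,5→11,2→11 12:m→16,x→7,z→12,5→7,2→12 13:m→17,x→7,z→13,5→13,2→13 14:m→14,x→17,z→14,5→14,2→7 15:m→18,x→19,z→15,5→15,2→15 16:m→16,x→7,z→19,5→7,2→16 17:m→17,x→7,z→17,5→17,2→7 18:m→18,x→20,z→18,5→18,2→7 19:m→20,x→7,z→19,5→7,2→19 20:m→20,x→7,z→20,5→7,2→7.
'xx': N↓-sim [32, 19, 3] end={s21,s25,s35} rej; 2/2 deletions ∈↓L.
'2x5': |S_i|=[32, 27, 13, 2] end={s25,s35} — reject; 3/3 single-dels accept.
'mmzm2': run [32, 27, 21, 16, 12, 2] end={s25,s35} rej; 5/5 single-dels accept.
3 obstructions.

A = [xx, 2x5, mmzm2].


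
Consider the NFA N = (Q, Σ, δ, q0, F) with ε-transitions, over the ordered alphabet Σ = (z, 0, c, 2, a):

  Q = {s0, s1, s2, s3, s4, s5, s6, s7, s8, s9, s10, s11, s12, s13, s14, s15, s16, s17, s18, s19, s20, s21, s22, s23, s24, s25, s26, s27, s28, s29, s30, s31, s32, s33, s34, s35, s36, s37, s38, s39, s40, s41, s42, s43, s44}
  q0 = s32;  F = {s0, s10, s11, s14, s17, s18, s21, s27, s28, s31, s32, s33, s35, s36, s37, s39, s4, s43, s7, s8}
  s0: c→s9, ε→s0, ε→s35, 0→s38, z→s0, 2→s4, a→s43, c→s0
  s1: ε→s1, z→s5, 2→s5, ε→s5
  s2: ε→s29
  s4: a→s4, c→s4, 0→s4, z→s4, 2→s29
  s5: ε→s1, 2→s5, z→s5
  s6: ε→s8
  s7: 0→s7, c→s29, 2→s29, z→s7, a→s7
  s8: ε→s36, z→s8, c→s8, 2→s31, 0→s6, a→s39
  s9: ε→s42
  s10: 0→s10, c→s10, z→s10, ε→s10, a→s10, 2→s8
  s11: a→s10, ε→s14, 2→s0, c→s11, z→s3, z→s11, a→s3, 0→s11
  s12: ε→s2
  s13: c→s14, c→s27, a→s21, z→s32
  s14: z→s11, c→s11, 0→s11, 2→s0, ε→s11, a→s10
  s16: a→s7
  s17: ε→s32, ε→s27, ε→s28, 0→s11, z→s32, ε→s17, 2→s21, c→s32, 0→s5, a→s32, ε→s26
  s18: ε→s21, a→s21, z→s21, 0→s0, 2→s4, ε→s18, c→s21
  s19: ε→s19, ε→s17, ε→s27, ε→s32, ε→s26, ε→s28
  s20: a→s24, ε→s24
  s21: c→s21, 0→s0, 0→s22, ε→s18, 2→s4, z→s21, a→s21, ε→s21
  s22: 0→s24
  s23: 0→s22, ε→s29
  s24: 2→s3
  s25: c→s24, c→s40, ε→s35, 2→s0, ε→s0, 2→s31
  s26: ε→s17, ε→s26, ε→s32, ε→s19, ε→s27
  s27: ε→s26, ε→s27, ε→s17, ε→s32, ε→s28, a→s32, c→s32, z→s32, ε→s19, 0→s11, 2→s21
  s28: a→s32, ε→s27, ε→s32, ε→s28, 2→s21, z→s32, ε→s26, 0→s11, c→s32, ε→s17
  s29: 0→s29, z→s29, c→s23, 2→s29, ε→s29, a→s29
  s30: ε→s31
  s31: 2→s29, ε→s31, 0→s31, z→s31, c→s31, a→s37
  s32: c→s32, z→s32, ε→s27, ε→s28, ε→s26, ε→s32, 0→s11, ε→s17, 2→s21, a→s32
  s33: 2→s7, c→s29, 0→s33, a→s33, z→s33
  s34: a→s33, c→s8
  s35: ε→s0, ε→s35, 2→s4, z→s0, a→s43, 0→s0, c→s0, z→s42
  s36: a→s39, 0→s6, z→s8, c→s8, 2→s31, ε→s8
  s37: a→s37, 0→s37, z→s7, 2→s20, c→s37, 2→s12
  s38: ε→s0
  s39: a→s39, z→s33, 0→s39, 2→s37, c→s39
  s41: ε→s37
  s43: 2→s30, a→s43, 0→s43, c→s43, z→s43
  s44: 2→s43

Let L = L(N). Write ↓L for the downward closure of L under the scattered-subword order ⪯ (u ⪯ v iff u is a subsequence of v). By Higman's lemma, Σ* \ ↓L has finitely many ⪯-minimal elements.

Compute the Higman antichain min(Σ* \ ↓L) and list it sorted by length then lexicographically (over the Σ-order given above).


min(Σ*\↓L) = [222, 0a2azc].

|Q|=45, |F|=20, |δ|=193 (61 ε).
min D↑ (14 st, q0=0, F={8}): 0:z→0,0→1,c→0,2→2,a→0 1:z→1,0→1,c→1,2→3,a→4 2:z→2,0→3,c→2,2→5,a→2 3:z→3,0→3,c→3,2→5,a→6 4:z→4,0→4,c→4,2→7,a→4 5:z→5,0→5,c→5,2→8,a→5 6:z→6,0→6,c→6,2→9,a→6 7:z→7,0→7,c→7,2→9,a→10 8:z→8,0→8,c→8,2→8,a→8 9:z→9,0→9,c→9,2→8,a→11 10:z→12,0→10,c→10,2→11,a→10 11:z→13,0→11,c→11,2→8,a→11 12:z→12,0→12,c→8,2→13,a→12 13:z→13,0→13,c→8,2→8,a→13.
'222': run [37, 28, 15, 10] end={s1,s12,s2,s20,s22,s23,s24,s29,s3,s5} rej; 3/3 deletions ∈↓L.
'0a2azc': run [37, 29, 20, 17, 12, 7, 5] end={s22,s23,s24,s29,s3} rej; 6/6 deletions ∈↓L.
2 minimals (antichain).


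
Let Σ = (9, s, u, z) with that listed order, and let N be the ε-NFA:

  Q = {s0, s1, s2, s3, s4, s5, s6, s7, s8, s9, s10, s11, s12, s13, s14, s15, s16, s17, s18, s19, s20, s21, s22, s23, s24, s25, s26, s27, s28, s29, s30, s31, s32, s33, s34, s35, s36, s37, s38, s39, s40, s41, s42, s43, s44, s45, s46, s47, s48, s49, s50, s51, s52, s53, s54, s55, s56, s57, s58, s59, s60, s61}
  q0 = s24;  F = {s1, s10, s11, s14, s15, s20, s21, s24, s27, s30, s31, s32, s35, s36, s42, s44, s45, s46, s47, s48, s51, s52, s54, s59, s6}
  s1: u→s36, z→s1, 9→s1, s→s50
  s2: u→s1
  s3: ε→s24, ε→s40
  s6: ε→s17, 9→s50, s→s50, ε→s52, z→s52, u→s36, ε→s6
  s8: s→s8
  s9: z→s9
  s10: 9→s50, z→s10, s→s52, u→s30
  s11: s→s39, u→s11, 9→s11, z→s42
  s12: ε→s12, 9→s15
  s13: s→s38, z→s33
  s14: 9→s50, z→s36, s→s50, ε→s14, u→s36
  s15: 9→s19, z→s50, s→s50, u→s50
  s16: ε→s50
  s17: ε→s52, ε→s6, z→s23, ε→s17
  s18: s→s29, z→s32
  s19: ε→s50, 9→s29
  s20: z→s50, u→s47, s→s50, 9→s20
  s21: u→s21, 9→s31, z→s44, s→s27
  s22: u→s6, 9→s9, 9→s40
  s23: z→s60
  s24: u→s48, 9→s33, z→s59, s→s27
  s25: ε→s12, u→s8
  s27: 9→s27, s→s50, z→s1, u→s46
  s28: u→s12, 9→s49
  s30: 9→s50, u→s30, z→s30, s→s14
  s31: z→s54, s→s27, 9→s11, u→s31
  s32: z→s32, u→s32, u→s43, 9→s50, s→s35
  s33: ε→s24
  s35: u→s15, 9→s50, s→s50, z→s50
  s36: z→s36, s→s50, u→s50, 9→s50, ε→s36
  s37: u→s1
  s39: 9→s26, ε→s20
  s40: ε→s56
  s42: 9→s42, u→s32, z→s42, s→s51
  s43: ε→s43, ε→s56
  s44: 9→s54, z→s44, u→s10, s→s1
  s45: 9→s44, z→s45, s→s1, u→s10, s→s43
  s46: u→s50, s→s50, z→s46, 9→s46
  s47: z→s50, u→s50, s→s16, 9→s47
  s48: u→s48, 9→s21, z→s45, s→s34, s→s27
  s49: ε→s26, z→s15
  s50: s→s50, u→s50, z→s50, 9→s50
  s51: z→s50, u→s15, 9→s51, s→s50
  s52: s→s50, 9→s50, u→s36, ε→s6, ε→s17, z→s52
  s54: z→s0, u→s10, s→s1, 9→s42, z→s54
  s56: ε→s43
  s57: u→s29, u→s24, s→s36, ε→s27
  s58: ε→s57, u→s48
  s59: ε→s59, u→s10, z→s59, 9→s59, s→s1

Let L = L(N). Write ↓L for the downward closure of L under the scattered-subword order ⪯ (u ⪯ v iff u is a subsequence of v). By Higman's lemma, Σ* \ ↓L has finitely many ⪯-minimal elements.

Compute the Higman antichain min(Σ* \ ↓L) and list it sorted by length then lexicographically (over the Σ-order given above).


Antichain: [ss, suu, zu9, u999sz, zuuszu].

|Q|=62, |F|=25, |δ|=158 (26 ε).
min D↑ (25 st, q0=0, F={4}): 0:9→0,s→1,u→2,z→3 1:9→1,s→4,u→5,z→6 2:9→7,s→1,u→2,z→8 3:9→3,s→6,u→9,z→3 4:9→4,s→4,u→4,z→4 5:9→5,s→4,u→4,z→5 6:9→6,s→4,u→10,z→6 7:9→11,s→1,u→7,z→12 8:9→12,s→6,u→9,z→8 9:9→4,s→13,u→14,z→9 10:9→4,s→4,u→4,z→10 11:9→15,s→1,u→11,z→16 12:9→16,s→6,u→9,z→12 13:9→4,s→4,u→10,z→13 14:9→4,s→17,u→14,z→14 15:9→15,s→18,u→15,z→19 16:9→19,s→6,u→9,z→16 17:9→4,s→4,u→10,z→10 18:9→18,s→4,u→20,z→4 19:9→19,s→21,u→22,z→19 20:9→20,s→4,u→4,z→4 21:9→21,s→4,u→23,z→4 22:9→4,s→24,u→22,z→22 23:9→4,s→4,u→4,z→4 24:9→4,s→4,u→23,z→4 (ε-aug+det+¬).
'ss': N↓-sim [39, 24, 2] end={s16,s50} rej; 2/2 deletions ∈↓L.
'suu': N↓-sim [39, 24, 8, 1] end={s50} ∉↓L; 3/3 del acc.
'zu9': |S_i|=[39, 26, 17, 3] end={s19,s29,s50} rej; 3/3 deletions ∈↓L.
'u999sz': N↓-sim [39, 36, 33, 31, 20, 11, 1] end={s50} rej; 6/6 deletions ∈↓L.
'zuuszu': run [39, 26, 17, 11, 7, 2, 1] end={s50} ∉↓L; 6/6 single-dels accept.
5 minimals (antichain).


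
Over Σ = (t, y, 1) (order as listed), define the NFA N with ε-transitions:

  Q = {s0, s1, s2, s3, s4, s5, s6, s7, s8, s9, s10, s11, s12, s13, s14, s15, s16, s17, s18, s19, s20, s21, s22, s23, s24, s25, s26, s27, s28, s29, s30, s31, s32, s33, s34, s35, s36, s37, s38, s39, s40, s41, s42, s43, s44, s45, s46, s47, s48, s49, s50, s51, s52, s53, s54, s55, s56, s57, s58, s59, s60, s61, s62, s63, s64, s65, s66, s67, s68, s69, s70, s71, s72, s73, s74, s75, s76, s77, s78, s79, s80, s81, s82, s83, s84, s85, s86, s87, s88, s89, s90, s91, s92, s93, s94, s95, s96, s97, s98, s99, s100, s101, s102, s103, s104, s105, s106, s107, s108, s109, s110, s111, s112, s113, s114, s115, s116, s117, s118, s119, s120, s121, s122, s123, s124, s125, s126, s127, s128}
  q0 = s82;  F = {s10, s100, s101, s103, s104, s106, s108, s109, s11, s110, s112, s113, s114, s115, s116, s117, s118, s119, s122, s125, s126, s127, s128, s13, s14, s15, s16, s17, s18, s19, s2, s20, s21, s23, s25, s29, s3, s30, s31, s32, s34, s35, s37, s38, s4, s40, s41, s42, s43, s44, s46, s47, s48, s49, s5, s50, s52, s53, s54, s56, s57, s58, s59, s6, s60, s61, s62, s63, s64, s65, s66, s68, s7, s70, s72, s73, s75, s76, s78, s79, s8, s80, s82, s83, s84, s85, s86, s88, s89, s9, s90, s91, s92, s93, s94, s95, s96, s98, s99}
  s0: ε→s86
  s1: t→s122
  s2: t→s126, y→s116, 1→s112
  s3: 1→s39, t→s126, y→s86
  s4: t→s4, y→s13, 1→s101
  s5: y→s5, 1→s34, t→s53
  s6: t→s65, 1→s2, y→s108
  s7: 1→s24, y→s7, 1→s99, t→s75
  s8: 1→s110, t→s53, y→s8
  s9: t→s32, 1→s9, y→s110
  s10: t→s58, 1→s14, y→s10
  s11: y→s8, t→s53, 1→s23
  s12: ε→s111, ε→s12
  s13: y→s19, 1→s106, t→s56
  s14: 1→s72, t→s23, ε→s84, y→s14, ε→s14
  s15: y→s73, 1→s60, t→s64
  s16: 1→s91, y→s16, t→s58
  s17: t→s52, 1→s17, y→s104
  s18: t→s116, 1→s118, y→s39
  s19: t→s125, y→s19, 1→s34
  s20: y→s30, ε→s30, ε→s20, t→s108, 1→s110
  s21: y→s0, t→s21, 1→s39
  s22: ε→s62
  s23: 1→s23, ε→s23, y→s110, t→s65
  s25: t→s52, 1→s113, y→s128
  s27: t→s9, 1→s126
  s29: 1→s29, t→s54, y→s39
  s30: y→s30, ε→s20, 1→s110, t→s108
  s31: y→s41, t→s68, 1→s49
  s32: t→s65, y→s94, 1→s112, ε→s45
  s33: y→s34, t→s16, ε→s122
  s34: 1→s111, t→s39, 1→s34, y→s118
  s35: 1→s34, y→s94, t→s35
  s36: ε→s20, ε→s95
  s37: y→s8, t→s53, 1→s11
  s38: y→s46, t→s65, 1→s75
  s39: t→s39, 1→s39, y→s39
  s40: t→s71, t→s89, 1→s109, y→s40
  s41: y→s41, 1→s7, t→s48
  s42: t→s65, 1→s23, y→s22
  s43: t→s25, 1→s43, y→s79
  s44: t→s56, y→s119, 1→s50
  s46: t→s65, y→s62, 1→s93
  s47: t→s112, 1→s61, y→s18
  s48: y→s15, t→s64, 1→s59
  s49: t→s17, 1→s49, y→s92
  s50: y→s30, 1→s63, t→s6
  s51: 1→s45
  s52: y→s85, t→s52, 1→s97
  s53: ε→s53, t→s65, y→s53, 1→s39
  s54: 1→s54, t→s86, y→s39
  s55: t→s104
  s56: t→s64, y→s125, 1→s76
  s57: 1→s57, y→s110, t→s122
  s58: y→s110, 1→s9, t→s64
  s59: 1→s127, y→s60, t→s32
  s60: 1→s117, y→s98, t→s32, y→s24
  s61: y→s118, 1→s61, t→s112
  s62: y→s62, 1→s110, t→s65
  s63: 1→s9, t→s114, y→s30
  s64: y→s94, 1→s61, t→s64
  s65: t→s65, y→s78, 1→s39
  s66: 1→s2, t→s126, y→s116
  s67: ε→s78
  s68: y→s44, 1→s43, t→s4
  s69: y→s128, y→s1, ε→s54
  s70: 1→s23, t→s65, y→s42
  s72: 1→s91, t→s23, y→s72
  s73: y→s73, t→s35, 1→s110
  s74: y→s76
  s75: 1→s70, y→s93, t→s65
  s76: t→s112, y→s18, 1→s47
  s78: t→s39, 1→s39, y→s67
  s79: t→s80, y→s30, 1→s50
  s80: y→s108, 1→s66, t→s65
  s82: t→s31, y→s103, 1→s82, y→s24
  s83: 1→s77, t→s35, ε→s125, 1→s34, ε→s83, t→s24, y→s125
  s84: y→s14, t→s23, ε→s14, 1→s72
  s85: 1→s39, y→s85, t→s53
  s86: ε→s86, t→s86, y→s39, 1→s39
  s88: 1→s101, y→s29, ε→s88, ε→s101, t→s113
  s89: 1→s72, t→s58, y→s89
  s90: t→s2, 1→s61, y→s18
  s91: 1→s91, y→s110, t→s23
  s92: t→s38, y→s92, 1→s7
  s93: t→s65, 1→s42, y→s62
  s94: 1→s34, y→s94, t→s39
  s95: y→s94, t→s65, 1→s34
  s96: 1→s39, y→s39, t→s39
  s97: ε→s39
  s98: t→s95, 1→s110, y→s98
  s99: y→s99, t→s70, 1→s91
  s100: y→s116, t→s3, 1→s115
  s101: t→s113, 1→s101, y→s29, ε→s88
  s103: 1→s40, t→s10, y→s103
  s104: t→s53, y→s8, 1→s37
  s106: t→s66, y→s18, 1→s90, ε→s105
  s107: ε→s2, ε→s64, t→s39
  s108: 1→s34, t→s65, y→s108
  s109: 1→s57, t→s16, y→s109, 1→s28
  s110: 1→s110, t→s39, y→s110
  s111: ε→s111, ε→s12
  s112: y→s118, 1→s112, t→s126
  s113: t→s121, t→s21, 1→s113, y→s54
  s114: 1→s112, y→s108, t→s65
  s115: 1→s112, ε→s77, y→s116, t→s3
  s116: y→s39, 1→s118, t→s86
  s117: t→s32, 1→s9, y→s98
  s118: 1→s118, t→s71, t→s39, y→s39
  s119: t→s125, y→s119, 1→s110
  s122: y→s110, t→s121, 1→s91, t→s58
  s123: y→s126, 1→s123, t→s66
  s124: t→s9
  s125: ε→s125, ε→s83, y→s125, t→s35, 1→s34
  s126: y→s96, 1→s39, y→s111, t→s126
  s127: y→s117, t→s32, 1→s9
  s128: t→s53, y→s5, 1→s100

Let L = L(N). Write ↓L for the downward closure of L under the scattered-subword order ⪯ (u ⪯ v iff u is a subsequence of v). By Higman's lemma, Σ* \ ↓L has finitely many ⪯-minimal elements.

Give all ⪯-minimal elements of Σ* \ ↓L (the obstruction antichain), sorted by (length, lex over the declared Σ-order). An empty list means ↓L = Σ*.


min(Σ*\↓L) = [t1tt1, yttyt, ttt1yy, ttyy1t, y111yt].

|Q|=129, |F|=99, |δ|=360 (33 ε).
min D↑ (96 st, q0=0, F={62}): 0:t→1,y→2,1→0 1:t→3,y→4,1→5 2:t→6,y→2,1→7 3:t→8,y→9,1→10 4:t→11,y→4,1→12 5:t→13,y→14,1→5 6:t→15,y→6,1→16 7:t→17,y→7,1→18 8:t→8,y→19,1→20 9:t→21,y→22,1→23 10:t→24,y→25,1→10 11:t→26,y→27,1→28 12:t→29,y→12,1→30 13:t→31,y→32,1→13 14:t→33,y→14,1→12 15:t→26,y→34,1→35 16:t→36,y→16,1→37 17:t→15,y→17,1→37 18:t→38,y→18,1→39 19:t→21,y→40,1→41 20:t→42,y→43,1→20 21:t→26,y→44,1→45 22:t→44,y→22,1→34 23:t→46,y→47,1→48 24:t→31,y→49,1→42 25:t→50,y→47,1→23 26:t→26,y→51,1→52 27:t→26,y→53,1→54 28:t→55,y→54,1→56 29:t→57,y→58,1→59 30:t→59,y→30,1→60 31:t→31,y→61,1→62 32:t→63,y→64,1→65 33:t→57,y→66,1→29 34:t→62,y→34,1→34 35:t→55,y→34,1→35 36:t→57,y→34,1→36 37:t→36,y→37,1→60 38:t→15,y→38,1→60 39:t→67,y→34,1→39 40:t→44,y→40,1→68 41:t→69,y→70,1→71 42:t→72,y→73,1→42 43:t→73,y→62,1→43 44:t→74,y→44,1→68 45:t→75,y→70,1→76 46:t→57,y→77,1→78 47:t→77,y→47,1→34 48:t→79,y→47,1→35 49:t→63,y→80,1→81 50:t→57,y→77,1→69 51:t→62,y→51,1→68 52:t→75,y→82,1→52 53:t→74,y→53,1→34 54:t→55,y→83,1→84 55:t→57,y→51,1→75 56:t→55,y→84,1→35 57:t→57,y→85,1→62 58:t→57,y→86,1→87 59:t→57,y→87,1→36 60:t→36,y→34,1→60 61:t→63,y→61,1→62 62:t→62,y→62,1→62 63:t→57,y→63,1→62 64:t→63,y→64,1→34 65:t→63,y→64,1→88 66:t→57,y→86,1→58 67:t→15,y→34,1→60 68:t→62,y→82,1→68 69:t→89,y→90,1→78 70:t→90,y→62,1→82 71:t→78,y→70,1→52 72:t→72,y→91,1→62 73:t→91,y→62,1→73 74:t→74,y→51,1→68 75:t→89,y→82,1→75 76:t→75,y→70,1→52 77:t→57,y→77,1→68 78:t→89,y→90,1→75 79:t→57,y→77,1→75 80:t→63,y→80,1→68 81:t→92,y→90,1→93 82:t→62,y→62,1→82 83:t→94,y→83,1→34 84:t→55,y→83,1→35 85:t→62,y→85,1→62 86:t→57,y→86,1→34 87:t→57,y→86,1→36 88:t→63,y→64,1→36 89:t→89,y→95,1→62 90:t→91,y→62,1→82 91:t→91,y→62,1→62 92:t→89,y→91,1→62 93:t→92,y→90,1→75 94:t→57,y→51,1→68 95:t→62,y→62,1→62 [Hopcroft].
't1tt1': |S_i|=[113, 107, 86, 55, 18, 2] end={s39,s97} ∉↓L; 5/5 single-dels accept.
'yttyt': run [113, 99, 67, 27, 11, 2] end={s39,s71} rej; 5/5 single-dels accept.
'ttt1yy': N↓-sim [113, 107, 93, 59, 33, 12, 1] end={s39} ∉↓L; 6/6 deletions ∈↓L.
'ttyy1t': run [113, 107, 93, 74, 34, 8, 2] end={s39,s71} rej; 6/6 deletions ∈↓L.
'y111yt': N↓-sim [113, 99, 75, 58, 29, 11, 2] end={s39,s71} — reject; 6/6 single-dels accept.
5 words, ⪯-incomp.


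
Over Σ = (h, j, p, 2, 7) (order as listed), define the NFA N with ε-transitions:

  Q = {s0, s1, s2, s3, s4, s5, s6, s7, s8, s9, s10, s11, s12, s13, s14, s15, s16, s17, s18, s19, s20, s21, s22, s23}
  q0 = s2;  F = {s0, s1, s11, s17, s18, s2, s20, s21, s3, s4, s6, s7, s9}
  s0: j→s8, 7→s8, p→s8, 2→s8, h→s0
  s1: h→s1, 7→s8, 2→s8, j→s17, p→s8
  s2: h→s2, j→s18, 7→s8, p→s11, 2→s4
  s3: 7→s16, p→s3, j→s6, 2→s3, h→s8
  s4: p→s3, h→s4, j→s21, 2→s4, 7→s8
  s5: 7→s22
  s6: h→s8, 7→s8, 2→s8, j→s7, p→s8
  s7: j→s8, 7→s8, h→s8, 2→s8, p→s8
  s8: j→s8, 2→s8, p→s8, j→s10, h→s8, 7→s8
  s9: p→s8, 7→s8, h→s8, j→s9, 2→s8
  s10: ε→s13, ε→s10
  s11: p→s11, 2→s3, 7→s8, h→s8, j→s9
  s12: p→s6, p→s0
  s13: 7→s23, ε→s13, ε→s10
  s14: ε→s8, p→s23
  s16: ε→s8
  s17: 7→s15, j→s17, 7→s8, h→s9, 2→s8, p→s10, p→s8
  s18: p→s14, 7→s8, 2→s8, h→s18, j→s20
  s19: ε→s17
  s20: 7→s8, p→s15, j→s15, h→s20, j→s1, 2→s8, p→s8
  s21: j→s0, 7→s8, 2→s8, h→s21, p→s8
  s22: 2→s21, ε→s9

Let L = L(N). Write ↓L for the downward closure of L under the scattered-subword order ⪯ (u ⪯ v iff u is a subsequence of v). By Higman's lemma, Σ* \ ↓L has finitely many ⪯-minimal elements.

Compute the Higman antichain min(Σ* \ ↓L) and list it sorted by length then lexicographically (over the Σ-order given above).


|Q|=24, |F|=13, |δ|=89 (8 ε).
min D↑ (14 st, q0=0, F={4}): 0:h→0,j→1,p→2,2→3,7→4 1:h→1,j→5,p→4,2→4,7→4 2:h→4,j→6,p→2,2→7,7→4 3:h→3,j→8,p→7,2→3,7→4 4:h→4,j→4,p→4,2→4,7→4 5:h→5,j→9,p→4,2→4,7→4 6:h→4,j→6,p→4,2→4,7→4 7:h→4,j→10,p→7,2→7,7→4 8:h→8,j→11,p→4,2→4,7→4 9:h→9,j→12,p→4,2→4,7→4 10:h→4,j→13,p→4,2→4,7→4 11:h→11,j→4,p→4,2→4,7→4 12:h→6,j→12,p→4,2→4,7→4 13:h→4,j→4,p→4,2→4,7→4 (ε-aug+det+¬).
'7': run [20, 6] end={s10,s13,s15,s16,s23,s8} — reject; 1/1 deletions ∈↓L.
'jp': |S_i|=[20, 15, 6] end={s10,s13,s14,s15,s23,s8} ∉↓L; 2/2 deletions ∈↓L.
'j2': N↓-sim [20, 15, 4] end={s10,s13,s23,s8} — reject; 2/2 del acc.
'ph': |S_i|=[20, 12, 4] end={s10,s13,s23,s8} — reject; 2/2 del acc.
'2jjj': N↓-sim [20, 11, 8, 6, 4] end={s10,s13,s23,s8} rej; 4/4 deletions ∈↓L.
'jjjjhh': |S_i|=[20, 15, 11, 8, 7, 5, 4] end={s10,s13,s23,s8} ∉↓L; 6/6 single-dels accept.
6 obstructions.

min(Σ*\↓L) = [7, jp, j2, ph, 2jjj, jjjjhh].


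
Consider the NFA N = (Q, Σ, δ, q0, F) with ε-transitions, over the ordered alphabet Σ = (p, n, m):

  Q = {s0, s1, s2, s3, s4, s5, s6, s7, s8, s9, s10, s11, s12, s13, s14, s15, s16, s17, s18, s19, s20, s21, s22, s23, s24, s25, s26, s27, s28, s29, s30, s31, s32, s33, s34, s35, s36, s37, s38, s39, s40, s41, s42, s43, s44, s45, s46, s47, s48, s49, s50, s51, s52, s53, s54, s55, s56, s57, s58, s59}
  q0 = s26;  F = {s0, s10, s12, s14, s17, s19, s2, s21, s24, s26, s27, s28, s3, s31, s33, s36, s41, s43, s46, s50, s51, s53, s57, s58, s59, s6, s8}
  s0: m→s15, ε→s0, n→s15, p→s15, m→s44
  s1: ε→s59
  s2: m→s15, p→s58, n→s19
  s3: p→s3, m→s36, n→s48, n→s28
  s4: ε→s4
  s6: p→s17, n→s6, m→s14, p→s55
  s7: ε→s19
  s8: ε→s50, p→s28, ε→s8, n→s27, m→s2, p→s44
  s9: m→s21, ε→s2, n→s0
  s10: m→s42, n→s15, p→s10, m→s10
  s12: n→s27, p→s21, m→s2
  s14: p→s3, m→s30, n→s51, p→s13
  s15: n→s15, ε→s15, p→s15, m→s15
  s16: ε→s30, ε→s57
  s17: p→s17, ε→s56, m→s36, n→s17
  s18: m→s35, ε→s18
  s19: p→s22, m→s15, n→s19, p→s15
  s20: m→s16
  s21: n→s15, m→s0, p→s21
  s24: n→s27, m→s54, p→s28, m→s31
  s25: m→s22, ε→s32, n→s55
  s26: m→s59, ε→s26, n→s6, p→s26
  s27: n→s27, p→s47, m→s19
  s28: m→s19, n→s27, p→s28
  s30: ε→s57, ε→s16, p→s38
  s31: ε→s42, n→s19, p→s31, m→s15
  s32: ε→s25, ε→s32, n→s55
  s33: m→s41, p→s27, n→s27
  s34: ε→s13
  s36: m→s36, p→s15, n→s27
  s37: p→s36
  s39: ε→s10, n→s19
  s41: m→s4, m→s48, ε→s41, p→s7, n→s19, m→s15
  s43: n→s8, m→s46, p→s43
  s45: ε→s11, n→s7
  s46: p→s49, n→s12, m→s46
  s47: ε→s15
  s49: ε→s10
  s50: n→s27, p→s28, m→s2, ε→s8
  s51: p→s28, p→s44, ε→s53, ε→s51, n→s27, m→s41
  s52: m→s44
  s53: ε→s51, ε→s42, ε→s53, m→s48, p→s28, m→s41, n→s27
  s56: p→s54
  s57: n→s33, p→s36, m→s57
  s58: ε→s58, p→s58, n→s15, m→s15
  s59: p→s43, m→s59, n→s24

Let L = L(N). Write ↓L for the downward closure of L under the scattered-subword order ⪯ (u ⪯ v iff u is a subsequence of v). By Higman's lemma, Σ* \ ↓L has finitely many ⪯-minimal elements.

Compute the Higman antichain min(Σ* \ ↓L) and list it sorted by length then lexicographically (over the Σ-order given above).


min(Σ*\↓L) = [npmp, mnnp, mnmm, nmmpp, mpmpn].

|Q|=60, |F|=27, |δ|=141 (32 ε).
min D↑ (26 st, q0=0, F={16}): 0:p→0,n→1,m→2 1:p→3,n→1,m→4 2:p→5,n→6,m→2 3:p→3,n→3,m→7 4:p→8,n→9,m→10 5:p→5,n→11,m→12 6:p→13,n→14,m→15 7:p→16,n→14,m→7 8:p→8,n→13,m→7 9:p→13,n→14,m→17 10:p→7,n→18,m→10 11:p→13,n→14,m→19 12:p→20,n→21,m→12 13:p→13,n→14,m→22 14:p→16,n→14,m→22 15:p→15,n→22,m→16 16:p→16,n→16,m→16 17:p→22,n→22,m→16 18:p→14,n→14,m→17 19:p→23,n→22,m→16 20:p→20,n→16,m→20 21:p→24,n→14,m→19 22:p→16,n→22,m→16 23:p→23,n→16,m→16 24:p→24,n→16,m→25 25:p→16,n→16,m→16 (ε-aug+det+¬).
'npmp': N↓-sim [43, 37, 22, 8, 3] end={s15,s22,s47} — reject; 4/4 deletions ∈↓L.
'mnnp': |S_i|=[43, 38, 25, 5, 3] end={s15,s22,s47} ∉↓L; 4/4 deletions ∈↓L.
'mnmm': N↓-sim [43, 38, 25, 14, 4] end={s15,s4,s44,s48} — reject; 4/4 single-dels accept.
'nmmpp': N↓-sim [43, 37, 28, 16, 8, 3] end={s15,s22,s47} — reject; 5/5 deletions ∈↓L.
'mpmpn': N↓-sim [43, 38, 26, 16, 10, 1] end={s15} ∉↓L; 5/5 del acc.
5 words, ⪯-incomp.


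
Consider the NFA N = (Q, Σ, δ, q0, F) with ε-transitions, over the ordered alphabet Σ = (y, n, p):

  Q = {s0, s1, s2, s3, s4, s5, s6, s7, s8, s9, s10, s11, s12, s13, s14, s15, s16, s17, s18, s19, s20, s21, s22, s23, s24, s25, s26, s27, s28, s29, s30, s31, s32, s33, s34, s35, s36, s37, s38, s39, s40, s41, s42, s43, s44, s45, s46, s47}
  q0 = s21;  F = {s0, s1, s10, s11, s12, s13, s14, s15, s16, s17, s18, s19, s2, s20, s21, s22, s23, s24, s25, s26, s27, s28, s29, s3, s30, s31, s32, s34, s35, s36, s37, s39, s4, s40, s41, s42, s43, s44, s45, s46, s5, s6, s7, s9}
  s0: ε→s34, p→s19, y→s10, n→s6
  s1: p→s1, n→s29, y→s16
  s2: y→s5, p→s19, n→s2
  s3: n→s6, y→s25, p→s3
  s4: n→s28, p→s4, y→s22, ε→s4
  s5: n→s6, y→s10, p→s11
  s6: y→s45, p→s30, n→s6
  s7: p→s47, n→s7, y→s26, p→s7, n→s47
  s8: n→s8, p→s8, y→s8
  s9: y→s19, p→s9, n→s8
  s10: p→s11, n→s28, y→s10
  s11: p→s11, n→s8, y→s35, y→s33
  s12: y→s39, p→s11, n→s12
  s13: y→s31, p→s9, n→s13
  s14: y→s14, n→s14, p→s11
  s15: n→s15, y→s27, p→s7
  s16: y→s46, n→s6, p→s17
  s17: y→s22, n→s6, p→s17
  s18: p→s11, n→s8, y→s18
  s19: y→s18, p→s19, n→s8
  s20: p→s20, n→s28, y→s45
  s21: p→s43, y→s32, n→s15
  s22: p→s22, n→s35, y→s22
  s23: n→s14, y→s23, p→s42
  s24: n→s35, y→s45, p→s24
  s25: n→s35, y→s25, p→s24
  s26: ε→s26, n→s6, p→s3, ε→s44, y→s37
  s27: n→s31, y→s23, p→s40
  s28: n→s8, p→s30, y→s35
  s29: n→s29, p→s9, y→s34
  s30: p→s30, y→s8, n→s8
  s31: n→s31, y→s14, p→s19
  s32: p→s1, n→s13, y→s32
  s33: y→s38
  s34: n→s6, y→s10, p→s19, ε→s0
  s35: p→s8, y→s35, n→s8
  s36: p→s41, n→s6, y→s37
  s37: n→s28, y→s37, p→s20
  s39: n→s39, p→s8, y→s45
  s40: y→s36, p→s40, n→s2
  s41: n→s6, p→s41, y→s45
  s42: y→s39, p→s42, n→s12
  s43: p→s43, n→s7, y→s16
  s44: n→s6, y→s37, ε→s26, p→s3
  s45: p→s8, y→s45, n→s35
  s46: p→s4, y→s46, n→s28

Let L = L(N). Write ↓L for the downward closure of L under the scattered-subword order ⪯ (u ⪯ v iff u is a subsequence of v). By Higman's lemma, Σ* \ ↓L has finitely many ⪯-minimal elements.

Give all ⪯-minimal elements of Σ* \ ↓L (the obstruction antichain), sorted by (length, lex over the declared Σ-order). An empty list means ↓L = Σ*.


min(Σ*\↓L) = [ynpn, pyynn, pynyp, pynpy, nyypyp, pypynp].

|Q|=48, |F|=44, |δ|=145 (6 ε).
min D↑ (43 st, q0=0, F={20}): 0:y→1,n→2,p→3 1:y→1,n→4,p→5 2:y→6,n→2,p→7 3:y→8,n→7,p→3 4:y→9,n→4,p→10 5:y→8,n→11,p→5 6:y→12,n→9,p→13 7:y→14,n→7,p→7 8:y→15,n→16,p→17 9:y→18,n→9,p→19 10:y→19,n→20,p→10 11:y→21,n→11,p→10 12:y→12,n→18,p→22 13:y→23,n→24,p→13 14:y→25,n→16,p→26 15:y→15,n→27,p→28 16:y→29,n→16,p→30 17:y→31,n→16,p→17 18:y→18,n→18,p→32 19:y→33,n→20,p→19 20:y→20,n→20,p→20 21:y→34,n→16,p→19 22:y→35,n→36,p→22 23:y→25,n→16,p→37 24:y→38,n→24,p→19 25:y→25,n→27,p→39 26:y→40,n→16,p→26 27:y→41,n→20,p→30 28:y→31,n→27,p→28 29:y→29,n→41,p→20 30:y→20,n→20,p→30 31:y→31,n→41,p→31 32:y→41,n→20,p→32 33:y→33,n→20,p→32 34:y→34,n→27,p→32 35:y→29,n→35,p→20 36:y→35,n→36,p→32 37:y→29,n→16,p→37 38:y→34,n→16,p→32 39:y→29,n→27,p→39 40:y→40,n→41,p→42 41:y→41,n→20,p→20 42:y→29,n→41,p→42.
'ynpn': run [48, 43, 23, 9, 1] end={s8} ∉↓L; 4/4 deletions ∈↓L.
'pyynn': |S_i|=[48, 40, 30, 17, 4, 1] end={s8} — reject; 5/5 deletions ∈↓L.
'pynyp': |S_i|=[48, 40, 30, 7, 3, 1] end={s8} ∉↓L; 5/5 del acc.
'pynpy': |S_i|=[48, 40, 30, 7, 2, 1] end={s8} — reject; 5/5 deletions ∈↓L.
'nyypyp': run [48, 39, 33, 23, 15, 6, 1] end={s8} rej; 6/6 del acc.
'pypynp': |S_i|=[48, 40, 30, 19, 10, 2, 1] end={s8} rej; 6/6 deletions ∈↓L.
6 obstructions.


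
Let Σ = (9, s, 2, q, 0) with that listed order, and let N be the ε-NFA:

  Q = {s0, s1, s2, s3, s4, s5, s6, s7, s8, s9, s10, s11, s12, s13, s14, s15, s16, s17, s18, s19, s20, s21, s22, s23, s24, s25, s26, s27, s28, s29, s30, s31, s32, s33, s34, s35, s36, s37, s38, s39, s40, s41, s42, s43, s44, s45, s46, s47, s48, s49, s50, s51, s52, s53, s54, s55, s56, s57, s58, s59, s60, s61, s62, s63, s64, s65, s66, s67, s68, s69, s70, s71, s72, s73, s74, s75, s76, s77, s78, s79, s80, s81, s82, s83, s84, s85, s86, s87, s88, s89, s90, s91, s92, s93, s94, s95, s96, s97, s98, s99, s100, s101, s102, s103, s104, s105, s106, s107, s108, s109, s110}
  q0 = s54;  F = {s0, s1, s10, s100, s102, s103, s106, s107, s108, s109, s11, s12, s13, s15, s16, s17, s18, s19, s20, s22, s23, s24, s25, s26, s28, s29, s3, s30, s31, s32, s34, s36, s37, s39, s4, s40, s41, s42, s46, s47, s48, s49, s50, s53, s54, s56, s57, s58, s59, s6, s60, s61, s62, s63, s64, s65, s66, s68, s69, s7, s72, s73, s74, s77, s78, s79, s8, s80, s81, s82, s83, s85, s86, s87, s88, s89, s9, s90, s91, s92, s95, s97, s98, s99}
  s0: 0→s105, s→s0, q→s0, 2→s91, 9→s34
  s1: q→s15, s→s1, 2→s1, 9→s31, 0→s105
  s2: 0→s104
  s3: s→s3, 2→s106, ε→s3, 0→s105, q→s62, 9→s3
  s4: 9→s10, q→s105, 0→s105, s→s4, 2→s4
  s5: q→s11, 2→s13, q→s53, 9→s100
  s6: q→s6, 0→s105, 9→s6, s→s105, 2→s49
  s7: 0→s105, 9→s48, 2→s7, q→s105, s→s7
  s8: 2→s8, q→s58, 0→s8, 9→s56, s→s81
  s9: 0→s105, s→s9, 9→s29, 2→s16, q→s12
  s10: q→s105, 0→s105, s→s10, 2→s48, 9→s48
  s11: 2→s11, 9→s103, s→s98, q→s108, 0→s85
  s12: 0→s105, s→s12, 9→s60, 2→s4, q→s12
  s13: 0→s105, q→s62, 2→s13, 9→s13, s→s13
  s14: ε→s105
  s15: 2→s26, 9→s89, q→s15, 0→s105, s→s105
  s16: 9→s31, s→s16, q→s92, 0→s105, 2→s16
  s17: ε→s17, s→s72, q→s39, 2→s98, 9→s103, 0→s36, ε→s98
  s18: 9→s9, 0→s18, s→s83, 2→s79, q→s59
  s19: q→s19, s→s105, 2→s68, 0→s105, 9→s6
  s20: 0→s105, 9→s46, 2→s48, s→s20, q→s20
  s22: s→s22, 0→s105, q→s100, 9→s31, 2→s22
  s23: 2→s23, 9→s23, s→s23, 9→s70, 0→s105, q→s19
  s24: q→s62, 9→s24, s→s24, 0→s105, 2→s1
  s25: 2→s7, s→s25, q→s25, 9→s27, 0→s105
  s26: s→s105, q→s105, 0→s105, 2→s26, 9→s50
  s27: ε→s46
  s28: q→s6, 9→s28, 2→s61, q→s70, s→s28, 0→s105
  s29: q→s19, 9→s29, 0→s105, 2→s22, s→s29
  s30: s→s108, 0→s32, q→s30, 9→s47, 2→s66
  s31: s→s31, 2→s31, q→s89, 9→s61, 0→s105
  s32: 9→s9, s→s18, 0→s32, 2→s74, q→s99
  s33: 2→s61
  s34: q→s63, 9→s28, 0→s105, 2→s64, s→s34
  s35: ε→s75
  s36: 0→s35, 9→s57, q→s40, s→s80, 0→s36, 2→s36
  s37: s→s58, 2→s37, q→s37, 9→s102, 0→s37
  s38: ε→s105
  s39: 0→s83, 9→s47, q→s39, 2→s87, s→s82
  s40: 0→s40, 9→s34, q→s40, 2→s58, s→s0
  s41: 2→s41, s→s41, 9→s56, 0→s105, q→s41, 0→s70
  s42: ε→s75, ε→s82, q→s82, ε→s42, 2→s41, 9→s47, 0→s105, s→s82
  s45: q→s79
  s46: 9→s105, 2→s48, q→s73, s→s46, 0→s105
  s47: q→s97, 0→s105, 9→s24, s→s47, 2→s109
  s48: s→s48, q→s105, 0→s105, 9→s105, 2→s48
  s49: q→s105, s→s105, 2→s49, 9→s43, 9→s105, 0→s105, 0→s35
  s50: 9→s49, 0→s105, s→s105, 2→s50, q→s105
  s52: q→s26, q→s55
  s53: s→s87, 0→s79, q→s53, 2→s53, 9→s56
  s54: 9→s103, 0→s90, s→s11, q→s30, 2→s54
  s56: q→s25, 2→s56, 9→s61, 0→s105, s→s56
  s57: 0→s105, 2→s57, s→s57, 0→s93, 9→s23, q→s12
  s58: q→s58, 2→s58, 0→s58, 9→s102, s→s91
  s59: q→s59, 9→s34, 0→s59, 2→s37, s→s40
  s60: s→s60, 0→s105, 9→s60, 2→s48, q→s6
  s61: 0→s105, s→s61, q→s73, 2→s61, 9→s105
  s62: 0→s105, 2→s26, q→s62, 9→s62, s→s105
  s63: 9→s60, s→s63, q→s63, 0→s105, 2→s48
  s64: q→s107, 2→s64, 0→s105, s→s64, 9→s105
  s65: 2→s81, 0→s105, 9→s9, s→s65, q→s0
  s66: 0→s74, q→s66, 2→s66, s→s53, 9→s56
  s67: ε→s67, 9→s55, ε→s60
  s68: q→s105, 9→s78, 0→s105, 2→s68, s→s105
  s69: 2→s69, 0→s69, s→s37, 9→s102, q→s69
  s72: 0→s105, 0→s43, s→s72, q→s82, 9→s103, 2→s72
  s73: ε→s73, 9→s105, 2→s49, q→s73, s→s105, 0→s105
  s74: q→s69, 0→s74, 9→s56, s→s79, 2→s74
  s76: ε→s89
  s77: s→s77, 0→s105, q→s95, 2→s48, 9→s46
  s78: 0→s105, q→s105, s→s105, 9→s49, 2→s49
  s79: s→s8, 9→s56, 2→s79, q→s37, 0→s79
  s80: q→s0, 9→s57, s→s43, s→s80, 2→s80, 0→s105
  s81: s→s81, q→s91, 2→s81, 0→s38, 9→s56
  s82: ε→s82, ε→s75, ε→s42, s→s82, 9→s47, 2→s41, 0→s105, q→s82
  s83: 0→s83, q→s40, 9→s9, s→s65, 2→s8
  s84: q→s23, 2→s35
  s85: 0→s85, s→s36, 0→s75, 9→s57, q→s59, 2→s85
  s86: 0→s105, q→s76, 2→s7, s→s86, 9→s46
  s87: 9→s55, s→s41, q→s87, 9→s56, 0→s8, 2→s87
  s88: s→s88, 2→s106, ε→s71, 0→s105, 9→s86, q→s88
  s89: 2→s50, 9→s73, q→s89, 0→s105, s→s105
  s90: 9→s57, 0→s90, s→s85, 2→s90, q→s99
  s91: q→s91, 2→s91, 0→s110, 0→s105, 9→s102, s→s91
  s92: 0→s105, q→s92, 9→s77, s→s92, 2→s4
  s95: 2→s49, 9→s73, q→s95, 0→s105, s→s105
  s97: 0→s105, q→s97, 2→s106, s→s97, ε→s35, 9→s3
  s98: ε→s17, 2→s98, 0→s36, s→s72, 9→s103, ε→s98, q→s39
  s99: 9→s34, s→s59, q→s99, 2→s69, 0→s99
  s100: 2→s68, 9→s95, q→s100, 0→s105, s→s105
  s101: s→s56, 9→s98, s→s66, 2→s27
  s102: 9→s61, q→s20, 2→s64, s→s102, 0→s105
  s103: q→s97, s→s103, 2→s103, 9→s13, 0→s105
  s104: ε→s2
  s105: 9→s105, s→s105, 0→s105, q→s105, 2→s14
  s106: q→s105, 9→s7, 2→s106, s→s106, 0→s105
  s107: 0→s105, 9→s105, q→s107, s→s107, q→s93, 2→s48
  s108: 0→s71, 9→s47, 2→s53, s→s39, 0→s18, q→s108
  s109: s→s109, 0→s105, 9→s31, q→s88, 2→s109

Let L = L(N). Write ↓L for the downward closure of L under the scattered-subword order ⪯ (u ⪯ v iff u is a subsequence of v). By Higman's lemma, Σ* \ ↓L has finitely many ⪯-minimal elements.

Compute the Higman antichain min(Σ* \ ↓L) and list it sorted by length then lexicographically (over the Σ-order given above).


|Q|=111, |F|=84, |δ|=477 (22 ε).
min D↑ (83 st, q0=0, F={7}): 0:9→1,s→2,2→0,q→3,0→4 1:9→5,s→1,2→1,q→6,0→7 2:9→1,s→8,2→2,q→9,0→10 3:9→11,s→9,2→12,q→3,0→13 4:9→14,s→10,2→4,q→15,0→4 5:9→5,s→5,2→5,q→16,0→7 6:9→17,s→6,2→18,q→6,0→7 7:9→7,s→7,2→7,q→7,0→7 8:9→1,s→19,2→8,q→20,0→21 9:9→11,s→20,2→22,q→9,0→23 10:9→14,s→21,2→10,q→24,0→10 11:9→25,s→11,2→26,q→6,0→7 12:9→27,s→22,2→12,q→12,0→28 13:9→29,s→23,2→28,q→15,0→13 14:9→30,s→14,2→14,q→31,0→7 15:9→32,s→24,2→33,q→15,0→15 16:9→16,s→7,2→34,q→16,0→7 17:9→17,s→17,2→18,q→16,0→7 18:9→35,s→18,2→18,q→7,0→7 19:9→1,s→19,2→19,q→36,0→7 20:9→11,s→36,2→37,q→20,0→38 21:9→14,s→39,2→21,q→40,0→21 22:9→27,s→37,2→22,q→22,0→41 23:9→29,s→38,2→41,q→24,0→23 24:9→32,s→40,2→42,q→24,0→24 25:9→25,s→25,2→43,q→16,0→7 26:9→44,s→26,2→26,q→45,0→7 27:9→46,s→27,2→27,q→47,0→7 28:9→27,s→41,2→28,q→33,0→28 29:9→48,s→29,2→49,q→31,0→7 30:9→30,s→30,2→30,q→50,0→7 31:9→51,s→31,2→52,q→31,0→7 32:9→53,s→32,2→54,q→55,0→7 33:9→56,s→42,2→33,q→33,0→33 34:9→57,s→7,2→34,q→7,0→7 35:9→58,s→35,2→35,q→7,0→7 36:9→11,s→36,2→59,q→36,0→7 37:9→27,s→59,2→37,q→37,0→60 38:9→29,s→61,2→60,q→40,0→38 39:9→14,s→39,2→39,q→62,0→7 40:9→32,s→62,2→63,q→40,0→40 41:9→27,s→60,2→41,q→42,0→41 42:9→56,s→63,2→42,q→42,0→42 43:9→44,s→43,2→43,q→64,0→7 44:9→46,s→44,2→44,q→65,0→7 45:9→66,s→45,2→18,q→45,0→7 46:9→7,s→46,2→46,q→67,0→7 47:9→68,s→47,2→35,q→47,0→7 48:9→48,s→48,2→69,q→50,0→7 49:9→44,s→49,2→49,q→70,0→7 50:9→71,s→7,2→72,q→50,0→7 51:9→51,s→51,2→58,q→71,0→7 52:9→73,s→52,2→52,q→7,0→7 53:9→53,s→53,2→46,q→71,0→7 54:9→7,s→54,2→54,q→74,0→7 55:9→51,s→55,2→58,q→55,0→7 56:9→46,s→56,2→54,q→75,0→7 57:9→76,s→7,2→57,q→7,0→7 58:9→7,s→58,2→58,q→7,0→7 59:9→27,s→59,2→59,q→59,0→7 60:9→27,s→77,2→60,q→63,0→60 61:9→29,s→61,2→77,q→62,0→7 62:9→32,s→62,2→78,q→62,0→7 63:9→56,s→78,2→63,q→63,0→63 64:9→65,s→7,2→34,q→64,0→7 65:9→67,s→7,2→57,q→65,0→7 66:9→68,s→66,2→35,q→65,0→7 67:9→7,s→7,2→76,q→67,0→7 68:9→7,s→68,2→58,q→67,0→7 69:9→44,s→69,2→69,q→79,0→7 70:9→80,s→70,2→52,q→70,0→7 71:9→71,s→7,2→76,q→71,0→7 72:9→81,s→7,2→72,q→7,0→7 73:9→58,s→73,2→58,q→7,0→7 74:9→7,s→74,2→58,q→74,0→7 75:9→68,s→75,2→58,q→75,0→7 76:9→7,s→7,2→76,q→7,0→7 77:9→27,s→77,2→77,q→78,0→7 78:9→56,s→78,2→78,q→78,0→7 79:9→82,s→7,2→72,q→79,0→7 80:9→68,s→80,2→58,q→82,0→7 81:9→76,s→7,2→76,q→7,0→7 82:9→67,s→7,2→76,q→82,0→7 (ε-aug+det+¬).
'90': |S_i|=[97, 61, 5] end={s105,s14,s35,s75,s93} rej; 2/2 del acc.
'99qs': run [97, 61, 39, 20, 2] end={s105,s14} — reject; 4/4 single-dels accept.
'9q2q': |S_i|=[97, 61, 41, 15, 2] end={s105,s14} rej; 4/4 del acc.
'sss0': N↓-sim [97, 89, 81, 71, 9] end={s105,s110,s14,s35,s38,s43,s70,s75,s93} ∉↓L; 4/4 single-dels accept.
'q2999': run [97, 84, 57, 29, 11, 3] end={s105,s14,s43} rej; 5/5 single-dels accept.
'0q929': run [97, 67, 45, 26, 12, 3] end={s105,s14,s43} rej; 5/5 deletions ∈↓L.
6 minimals (antichain).

min(Σ*\↓L) = [90, 99qs, 9q2q, sss0, q2999, 0q929].
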